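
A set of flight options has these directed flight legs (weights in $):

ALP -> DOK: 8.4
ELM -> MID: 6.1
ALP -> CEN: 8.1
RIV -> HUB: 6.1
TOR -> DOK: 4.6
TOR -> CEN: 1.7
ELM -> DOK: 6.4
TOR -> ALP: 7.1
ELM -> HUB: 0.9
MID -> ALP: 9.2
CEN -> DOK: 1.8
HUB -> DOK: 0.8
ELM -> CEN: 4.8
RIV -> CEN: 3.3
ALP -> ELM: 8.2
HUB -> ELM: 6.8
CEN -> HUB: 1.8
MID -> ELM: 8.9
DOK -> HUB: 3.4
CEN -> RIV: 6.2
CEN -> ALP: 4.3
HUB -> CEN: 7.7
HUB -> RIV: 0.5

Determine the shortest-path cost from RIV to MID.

Settle nodes by increasing distance from RIV:
RIV: 0
CEN: 3.3  (via RIV)
HUB: 5.1  (via CEN)
DOK: 5.1  (via CEN)
ALP: 7.6  (via CEN)
ELM: 11.9  (via HUB)
MID: 18  (via ELM)
Shortest route: RIV → CEN → HUB → ELM → MID = $18.

$18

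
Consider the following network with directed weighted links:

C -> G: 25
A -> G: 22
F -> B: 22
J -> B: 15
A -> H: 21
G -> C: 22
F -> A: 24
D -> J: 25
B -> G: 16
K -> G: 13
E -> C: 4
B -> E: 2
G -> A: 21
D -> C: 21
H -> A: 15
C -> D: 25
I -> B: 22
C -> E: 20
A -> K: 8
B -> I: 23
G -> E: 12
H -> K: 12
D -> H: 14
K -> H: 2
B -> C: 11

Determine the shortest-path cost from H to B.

106

Compare a few routes:
H–K–G–C–D–J–B: 12+13+22+25+25+15 = 112
H–K–G–E–C–D–J–B: 12+13+12+4+25+25+15 = 106
H–A–G–E–C–D–J–B: 15+22+12+4+25+25+15 = 118
H–A–K–G–E–C–D–J–B: 15+8+13+12+4+25+25+15 = 117
The minimum is 106 via H–K–G–E–C–D–J–B.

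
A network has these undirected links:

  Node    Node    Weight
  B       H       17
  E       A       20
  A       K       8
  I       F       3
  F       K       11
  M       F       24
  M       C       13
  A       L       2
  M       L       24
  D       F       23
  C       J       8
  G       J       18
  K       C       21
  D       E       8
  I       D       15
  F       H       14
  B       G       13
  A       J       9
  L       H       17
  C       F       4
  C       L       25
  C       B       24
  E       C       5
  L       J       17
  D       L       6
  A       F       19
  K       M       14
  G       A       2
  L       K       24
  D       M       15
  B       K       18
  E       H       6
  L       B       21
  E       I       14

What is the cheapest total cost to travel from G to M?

24

Candidate routes:
G → A → L → D → M: 2+2+6+15 = 25
G → A → K → M: 2+8+14 = 24
Cheapest is G → A → K → M at 24.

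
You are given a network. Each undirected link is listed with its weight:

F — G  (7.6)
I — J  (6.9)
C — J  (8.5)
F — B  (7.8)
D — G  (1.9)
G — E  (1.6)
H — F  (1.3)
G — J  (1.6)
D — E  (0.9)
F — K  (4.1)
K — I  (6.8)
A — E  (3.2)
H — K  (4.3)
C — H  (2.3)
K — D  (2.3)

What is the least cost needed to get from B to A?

18.3

Running Dijkstra from B:
B: 0
F: 7.8  (via B)
H: 9.1  (via F)
C: 11.4  (via H)
K: 11.9  (via F)
D: 14.2  (via K)
E: 15.1  (via D)
G: 15.4  (via F)
J: 17  (via G)
A: 18.3  (via E)
Shortest route: B–F–K–D–E–A = 18.3.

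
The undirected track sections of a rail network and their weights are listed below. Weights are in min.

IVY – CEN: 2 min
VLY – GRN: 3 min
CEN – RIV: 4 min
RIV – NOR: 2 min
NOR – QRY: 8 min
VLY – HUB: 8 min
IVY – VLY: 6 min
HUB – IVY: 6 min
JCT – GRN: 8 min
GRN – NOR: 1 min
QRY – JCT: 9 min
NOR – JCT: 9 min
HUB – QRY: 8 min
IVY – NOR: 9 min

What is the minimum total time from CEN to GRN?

Shortest distances from CEN:
CEN: 0
IVY: 2  (via CEN)
RIV: 4  (via CEN)
NOR: 6  (via RIV)
GRN: 7  (via NOR)
Shortest route: CEN–RIV–NOR–GRN = 7 min.

7 min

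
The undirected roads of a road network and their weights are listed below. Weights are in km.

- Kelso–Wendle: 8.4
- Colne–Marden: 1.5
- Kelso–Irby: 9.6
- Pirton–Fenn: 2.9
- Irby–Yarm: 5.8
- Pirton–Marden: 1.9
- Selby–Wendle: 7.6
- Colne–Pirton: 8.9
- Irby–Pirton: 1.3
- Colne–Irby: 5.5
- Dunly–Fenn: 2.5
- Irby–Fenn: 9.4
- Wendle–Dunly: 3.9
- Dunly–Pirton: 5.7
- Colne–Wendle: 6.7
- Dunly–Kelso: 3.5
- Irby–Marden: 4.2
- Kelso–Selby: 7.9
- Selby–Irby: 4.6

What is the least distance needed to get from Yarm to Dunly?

Enumerating some paths:
Yarm - Irby - Pirton - Fenn - Dunly: 5.8+1.3+2.9+2.5 = 12.5
Yarm - Irby - Marden - Pirton - Fenn - Dunly: 5.8+4.2+1.9+2.9+2.5 = 17.3
Yarm - Irby - Pirton - Dunly: 5.8+1.3+5.7 = 12.8
Cheapest is Yarm - Irby - Pirton - Fenn - Dunly at 12.5 km.

12.5 km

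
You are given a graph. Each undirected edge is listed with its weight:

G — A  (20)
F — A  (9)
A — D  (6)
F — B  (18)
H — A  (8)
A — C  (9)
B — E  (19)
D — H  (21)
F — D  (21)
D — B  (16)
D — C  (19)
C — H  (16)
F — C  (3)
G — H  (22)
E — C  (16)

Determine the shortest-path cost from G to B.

Compare a few routes:
G → A → C → F → B: 20+9+3+18 = 50
G → A → F → B: 20+9+18 = 47
G → A → D → B: 20+6+16 = 42
The minimum is 42 via G → A → D → B.

42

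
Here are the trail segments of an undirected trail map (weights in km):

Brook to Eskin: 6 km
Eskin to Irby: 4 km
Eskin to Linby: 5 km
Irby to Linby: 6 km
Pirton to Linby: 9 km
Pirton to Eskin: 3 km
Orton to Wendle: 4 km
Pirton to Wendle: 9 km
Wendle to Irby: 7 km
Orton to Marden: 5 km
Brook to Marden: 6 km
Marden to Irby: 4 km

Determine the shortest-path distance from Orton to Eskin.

Settle nodes by increasing distance from Orton:
Orton: 0
Wendle: 4  (via Orton)
Marden: 5  (via Orton)
Irby: 9  (via Marden)
Brook: 11  (via Marden)
Eskin: 13  (via Irby)
Shortest route: Orton–Marden–Irby–Eskin = 13 km.

13 km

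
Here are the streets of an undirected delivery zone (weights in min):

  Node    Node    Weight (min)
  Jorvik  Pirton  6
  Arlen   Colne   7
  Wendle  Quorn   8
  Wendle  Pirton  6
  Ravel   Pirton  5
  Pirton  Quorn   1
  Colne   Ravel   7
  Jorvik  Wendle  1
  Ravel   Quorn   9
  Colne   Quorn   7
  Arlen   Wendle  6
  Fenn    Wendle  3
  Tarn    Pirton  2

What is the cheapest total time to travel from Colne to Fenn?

16 min

Candidate routes:
Colne → Quorn → Pirton → Wendle → Fenn: 7+1+6+3 = 17
Colne → Arlen → Wendle → Fenn: 7+6+3 = 16
The minimum is 16 min via Colne → Arlen → Wendle → Fenn.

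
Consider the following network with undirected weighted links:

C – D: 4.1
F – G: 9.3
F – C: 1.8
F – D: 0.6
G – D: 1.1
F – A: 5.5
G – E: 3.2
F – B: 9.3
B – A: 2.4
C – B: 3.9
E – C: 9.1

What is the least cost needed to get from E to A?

10.4

Shortest distances from E:
E: 0
G: 3.2  (via E)
D: 4.3  (via G)
F: 4.9  (via D)
C: 6.7  (via F)
A: 10.4  (via F)
Shortest route: E–G–D–F–A = 10.4.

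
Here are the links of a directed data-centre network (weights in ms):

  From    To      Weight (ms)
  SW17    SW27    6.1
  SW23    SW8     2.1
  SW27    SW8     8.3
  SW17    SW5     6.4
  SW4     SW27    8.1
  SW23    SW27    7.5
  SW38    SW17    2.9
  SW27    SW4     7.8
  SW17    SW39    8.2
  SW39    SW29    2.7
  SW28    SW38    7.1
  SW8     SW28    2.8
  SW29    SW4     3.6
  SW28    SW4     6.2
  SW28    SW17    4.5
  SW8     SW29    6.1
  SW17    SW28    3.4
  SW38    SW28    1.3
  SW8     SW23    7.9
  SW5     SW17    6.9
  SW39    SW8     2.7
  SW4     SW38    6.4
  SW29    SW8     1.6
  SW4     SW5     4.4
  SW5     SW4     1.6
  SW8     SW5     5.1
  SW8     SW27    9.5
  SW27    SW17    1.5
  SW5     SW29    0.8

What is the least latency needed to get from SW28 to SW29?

11.4 ms

Compare a few routes:
SW28 → SW17 → SW5 → SW29: 4.5+6.4+0.8 = 11.7
SW28 → SW38 → SW17 → SW5 → SW29: 7.1+2.9+6.4+0.8 = 17.2
SW28 → SW4 → SW5 → SW29: 6.2+4.4+0.8 = 11.4
SW28 → SW17 → SW39 → SW29: 4.5+8.2+2.7 = 15.4
The minimum is 11.4 ms via SW28 → SW4 → SW5 → SW29.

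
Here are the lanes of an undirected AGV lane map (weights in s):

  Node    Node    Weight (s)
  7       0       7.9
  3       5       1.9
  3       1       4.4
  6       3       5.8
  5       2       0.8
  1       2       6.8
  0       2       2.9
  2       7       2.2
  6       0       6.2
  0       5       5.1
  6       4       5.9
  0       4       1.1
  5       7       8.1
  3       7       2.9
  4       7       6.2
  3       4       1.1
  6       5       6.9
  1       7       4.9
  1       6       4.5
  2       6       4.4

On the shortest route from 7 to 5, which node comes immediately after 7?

Enumerating some paths:
7 - 3 - 5: 2.9+1.9 = 4.8
7 - 2 - 5: 2.2+0.8 = 3
Cheapest is 7 - 2 - 5 at 3 s.
So from 7 the first move is to 2.

2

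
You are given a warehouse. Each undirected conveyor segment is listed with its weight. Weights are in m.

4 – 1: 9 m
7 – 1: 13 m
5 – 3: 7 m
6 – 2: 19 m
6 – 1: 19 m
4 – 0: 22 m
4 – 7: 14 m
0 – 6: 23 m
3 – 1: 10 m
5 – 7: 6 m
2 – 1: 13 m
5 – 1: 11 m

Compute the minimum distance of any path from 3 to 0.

41 m

Settle nodes by increasing distance from 3:
3: 0
5: 7  (via 3)
1: 10  (via 3)
7: 13  (via 5)
4: 19  (via 1)
2: 23  (via 1)
6: 29  (via 1)
0: 41  (via 4)
Shortest route: 3–1–4–0 = 41 m.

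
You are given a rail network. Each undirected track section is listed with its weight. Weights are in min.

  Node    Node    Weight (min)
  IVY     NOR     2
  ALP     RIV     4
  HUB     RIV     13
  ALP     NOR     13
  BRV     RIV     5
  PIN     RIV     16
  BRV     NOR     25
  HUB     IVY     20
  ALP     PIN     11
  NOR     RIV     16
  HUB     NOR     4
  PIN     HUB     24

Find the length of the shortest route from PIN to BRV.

Enumerating some paths:
PIN → ALP → RIV → BRV: 11+4+5 = 20
PIN → RIV → BRV: 16+5 = 21
The minimum is 20 min via PIN → ALP → RIV → BRV.

20 min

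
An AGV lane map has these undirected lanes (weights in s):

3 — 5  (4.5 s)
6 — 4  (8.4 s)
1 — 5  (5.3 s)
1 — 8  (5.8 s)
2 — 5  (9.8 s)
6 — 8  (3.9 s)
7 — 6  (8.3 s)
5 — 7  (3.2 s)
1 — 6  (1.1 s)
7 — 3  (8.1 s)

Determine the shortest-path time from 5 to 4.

Shortest distances from 5:
5: 0
7: 3.2  (via 5)
3: 4.5  (via 5)
1: 5.3  (via 5)
6: 6.4  (via 1)
2: 9.8  (via 5)
8: 10.3  (via 6)
4: 14.8  (via 6)
Shortest route: 5 → 1 → 6 → 4 = 14.8 s.

14.8 s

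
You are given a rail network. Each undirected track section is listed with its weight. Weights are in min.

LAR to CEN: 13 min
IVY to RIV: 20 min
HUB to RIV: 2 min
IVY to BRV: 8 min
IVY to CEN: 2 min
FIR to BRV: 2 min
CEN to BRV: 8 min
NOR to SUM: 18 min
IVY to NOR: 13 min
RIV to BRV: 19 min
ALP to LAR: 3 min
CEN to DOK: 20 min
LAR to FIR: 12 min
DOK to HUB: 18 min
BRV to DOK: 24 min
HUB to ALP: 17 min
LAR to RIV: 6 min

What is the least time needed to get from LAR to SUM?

46 min

Shortest distances from LAR:
LAR: 0
ALP: 3  (via LAR)
RIV: 6  (via LAR)
HUB: 8  (via RIV)
FIR: 12  (via LAR)
CEN: 13  (via LAR)
BRV: 14  (via FIR)
IVY: 15  (via CEN)
DOK: 26  (via HUB)
NOR: 28  (via IVY)
SUM: 46  (via NOR)
Shortest route: LAR–CEN–IVY–NOR–SUM = 46 min.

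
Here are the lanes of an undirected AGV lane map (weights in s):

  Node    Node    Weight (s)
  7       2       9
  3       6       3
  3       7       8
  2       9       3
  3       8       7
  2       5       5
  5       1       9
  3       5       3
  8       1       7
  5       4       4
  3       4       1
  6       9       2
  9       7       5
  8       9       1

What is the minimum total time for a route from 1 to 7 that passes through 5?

Best 1 to 5: 1–5 costing 9
Best 5 to 7: 5–3–7 costing 11
Total via 5: 9 + 11 = 20 s.

20 s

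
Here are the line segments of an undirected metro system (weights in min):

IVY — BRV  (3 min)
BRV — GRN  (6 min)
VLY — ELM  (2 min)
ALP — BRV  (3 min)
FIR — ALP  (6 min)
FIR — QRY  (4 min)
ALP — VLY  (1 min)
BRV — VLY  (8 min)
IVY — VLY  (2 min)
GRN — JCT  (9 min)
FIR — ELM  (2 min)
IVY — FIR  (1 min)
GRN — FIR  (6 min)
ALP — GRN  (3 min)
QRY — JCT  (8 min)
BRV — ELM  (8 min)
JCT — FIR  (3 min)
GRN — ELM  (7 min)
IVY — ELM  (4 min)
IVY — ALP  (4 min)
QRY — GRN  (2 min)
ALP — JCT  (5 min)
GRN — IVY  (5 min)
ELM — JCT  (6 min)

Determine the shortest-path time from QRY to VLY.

6 min

Compare a few routes:
QRY–FIR–IVY–VLY: 4+1+2 = 7
QRY–FIR–ELM–VLY: 4+2+2 = 8
QRY–GRN–ALP–VLY: 2+3+1 = 6
QRY–GRN–IVY–VLY: 2+5+2 = 9
The minimum is 6 min via QRY–GRN–ALP–VLY.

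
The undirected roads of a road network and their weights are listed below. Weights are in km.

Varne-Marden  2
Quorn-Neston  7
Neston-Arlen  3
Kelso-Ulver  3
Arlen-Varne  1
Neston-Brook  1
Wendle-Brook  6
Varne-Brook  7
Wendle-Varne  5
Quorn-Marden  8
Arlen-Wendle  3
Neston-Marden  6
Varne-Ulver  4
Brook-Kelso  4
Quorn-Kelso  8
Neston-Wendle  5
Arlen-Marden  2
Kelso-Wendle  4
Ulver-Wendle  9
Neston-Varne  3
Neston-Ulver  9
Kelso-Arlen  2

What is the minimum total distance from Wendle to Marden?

Settle nodes by increasing distance from Wendle:
Wendle: 0
Arlen: 3  (via Wendle)
Kelso: 4  (via Wendle)
Varne: 4  (via Arlen)
Neston: 5  (via Wendle)
Marden: 5  (via Arlen)
Shortest route: Wendle–Arlen–Marden = 5 km.

5 km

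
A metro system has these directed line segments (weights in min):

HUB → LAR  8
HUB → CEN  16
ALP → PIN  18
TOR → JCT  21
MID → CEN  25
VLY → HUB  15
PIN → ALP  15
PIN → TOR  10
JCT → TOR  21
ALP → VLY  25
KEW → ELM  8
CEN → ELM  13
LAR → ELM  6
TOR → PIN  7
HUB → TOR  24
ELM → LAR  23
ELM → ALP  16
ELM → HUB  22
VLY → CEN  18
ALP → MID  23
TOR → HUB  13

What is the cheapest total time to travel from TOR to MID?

Candidate routes:
TOR–PIN–ALP–MID: 7+15+23 = 45
TOR–HUB–LAR–ELM–ALP–MID: 13+8+6+16+23 = 66
The minimum is 45 min via TOR–PIN–ALP–MID.

45 min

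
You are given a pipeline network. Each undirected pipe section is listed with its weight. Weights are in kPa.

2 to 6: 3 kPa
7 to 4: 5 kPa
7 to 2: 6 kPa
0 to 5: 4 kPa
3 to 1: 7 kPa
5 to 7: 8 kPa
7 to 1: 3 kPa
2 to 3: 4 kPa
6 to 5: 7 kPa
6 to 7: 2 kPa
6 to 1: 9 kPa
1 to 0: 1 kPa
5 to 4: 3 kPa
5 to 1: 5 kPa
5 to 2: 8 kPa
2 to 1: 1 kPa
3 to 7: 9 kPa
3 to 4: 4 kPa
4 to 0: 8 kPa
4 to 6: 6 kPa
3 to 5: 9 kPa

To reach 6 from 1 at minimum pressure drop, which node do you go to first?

Compare a few routes:
1–2–6: 1+3 = 4
1–2–7–6: 1+6+2 = 9
1–7–6: 3+2 = 5
The minimum is 4 kPa via 1–2–6.
So from 1 the first move is to 2.

2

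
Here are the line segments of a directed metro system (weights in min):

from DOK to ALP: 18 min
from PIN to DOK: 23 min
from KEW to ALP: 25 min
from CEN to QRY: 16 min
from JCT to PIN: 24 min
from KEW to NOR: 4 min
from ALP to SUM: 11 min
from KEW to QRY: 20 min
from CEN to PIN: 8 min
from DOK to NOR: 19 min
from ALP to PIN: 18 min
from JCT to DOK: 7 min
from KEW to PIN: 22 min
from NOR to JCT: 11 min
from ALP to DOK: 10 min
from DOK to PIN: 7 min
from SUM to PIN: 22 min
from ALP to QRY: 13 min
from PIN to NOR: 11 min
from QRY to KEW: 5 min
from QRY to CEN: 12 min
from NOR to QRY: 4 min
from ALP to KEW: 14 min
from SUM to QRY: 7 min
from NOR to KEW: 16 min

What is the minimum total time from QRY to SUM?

41 min

Settle nodes by increasing distance from QRY:
QRY: 0
KEW: 5  (via QRY)
NOR: 9  (via KEW)
CEN: 12  (via QRY)
JCT: 20  (via NOR)
PIN: 20  (via CEN)
DOK: 27  (via JCT)
ALP: 30  (via KEW)
SUM: 41  (via ALP)
Shortest route: QRY → KEW → ALP → SUM = 41 min.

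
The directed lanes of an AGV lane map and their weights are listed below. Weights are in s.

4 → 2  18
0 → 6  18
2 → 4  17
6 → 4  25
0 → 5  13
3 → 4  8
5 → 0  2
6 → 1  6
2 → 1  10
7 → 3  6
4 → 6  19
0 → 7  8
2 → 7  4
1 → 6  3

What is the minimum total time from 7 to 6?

Settle nodes by increasing distance from 7:
7: 0
3: 6  (via 7)
4: 14  (via 3)
2: 32  (via 4)
6: 33  (via 4)
Shortest route: 7–3–4–6 = 33 s.

33 s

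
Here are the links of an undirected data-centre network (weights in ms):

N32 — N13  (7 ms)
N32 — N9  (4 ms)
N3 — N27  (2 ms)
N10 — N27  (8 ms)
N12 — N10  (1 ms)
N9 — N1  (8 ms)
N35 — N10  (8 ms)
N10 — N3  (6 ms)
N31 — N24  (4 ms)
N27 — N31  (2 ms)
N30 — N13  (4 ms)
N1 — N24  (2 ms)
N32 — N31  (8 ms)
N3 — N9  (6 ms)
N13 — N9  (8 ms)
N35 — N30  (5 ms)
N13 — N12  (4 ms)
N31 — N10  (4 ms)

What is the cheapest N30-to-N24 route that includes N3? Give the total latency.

Shortest N30→N3: N30 → N13 → N12 → N10 → N3 = 15
Best N3 to N24: N3 → N27 → N31 → N24 costing 8
Total via N3: 15 + 8 = 23 ms.

23 ms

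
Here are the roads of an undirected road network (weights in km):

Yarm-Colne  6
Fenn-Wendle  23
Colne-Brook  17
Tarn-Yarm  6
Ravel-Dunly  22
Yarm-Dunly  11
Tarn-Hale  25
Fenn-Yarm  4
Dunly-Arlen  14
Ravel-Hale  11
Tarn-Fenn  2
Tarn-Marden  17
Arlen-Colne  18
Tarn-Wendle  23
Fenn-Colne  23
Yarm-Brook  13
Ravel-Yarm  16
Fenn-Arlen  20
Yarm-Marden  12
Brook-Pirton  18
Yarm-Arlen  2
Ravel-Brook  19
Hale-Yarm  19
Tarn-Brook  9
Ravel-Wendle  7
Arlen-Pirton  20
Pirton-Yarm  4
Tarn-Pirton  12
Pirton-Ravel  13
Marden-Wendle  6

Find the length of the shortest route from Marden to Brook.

Running Dijkstra from Marden:
Marden: 0
Wendle: 6  (via Marden)
Yarm: 12  (via Marden)
Ravel: 13  (via Wendle)
Arlen: 14  (via Yarm)
Pirton: 16  (via Yarm)
Fenn: 16  (via Yarm)
Tarn: 17  (via Marden)
Colne: 18  (via Yarm)
Dunly: 23  (via Yarm)
Hale: 24  (via Ravel)
Brook: 25  (via Yarm)
Shortest route: Marden → Yarm → Brook = 25 km.

25 km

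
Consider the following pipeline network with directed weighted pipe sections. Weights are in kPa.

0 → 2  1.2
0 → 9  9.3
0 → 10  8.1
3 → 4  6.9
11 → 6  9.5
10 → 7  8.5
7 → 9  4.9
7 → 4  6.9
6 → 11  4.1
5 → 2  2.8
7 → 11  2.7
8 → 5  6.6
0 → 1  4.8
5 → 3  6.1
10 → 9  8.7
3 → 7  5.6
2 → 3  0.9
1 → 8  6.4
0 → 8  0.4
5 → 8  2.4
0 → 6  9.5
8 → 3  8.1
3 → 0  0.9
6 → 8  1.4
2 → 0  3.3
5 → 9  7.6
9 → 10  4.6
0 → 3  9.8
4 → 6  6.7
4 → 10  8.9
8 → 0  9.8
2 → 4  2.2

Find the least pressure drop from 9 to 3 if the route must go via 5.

37 kPa

Best 9 to 5: 9 → 10 → 7 → 11 → 6 → 8 → 5 costing 33.3
Shortest 5→3: 5 → 2 → 3 = 3.7
Total via 5: 33.3 + 3.7 = 37 kPa.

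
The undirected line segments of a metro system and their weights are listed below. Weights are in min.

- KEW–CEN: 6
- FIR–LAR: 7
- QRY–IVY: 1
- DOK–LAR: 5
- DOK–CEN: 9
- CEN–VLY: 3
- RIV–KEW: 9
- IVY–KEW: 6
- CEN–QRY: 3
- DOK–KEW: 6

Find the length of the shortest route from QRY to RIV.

Candidate routes:
QRY - IVY - KEW - RIV: 1+6+9 = 16
QRY - CEN - KEW - RIV: 3+6+9 = 18
QRY - CEN - DOK - KEW - RIV: 3+9+6+9 = 27
Cheapest is QRY - IVY - KEW - RIV at 16 min.

16 min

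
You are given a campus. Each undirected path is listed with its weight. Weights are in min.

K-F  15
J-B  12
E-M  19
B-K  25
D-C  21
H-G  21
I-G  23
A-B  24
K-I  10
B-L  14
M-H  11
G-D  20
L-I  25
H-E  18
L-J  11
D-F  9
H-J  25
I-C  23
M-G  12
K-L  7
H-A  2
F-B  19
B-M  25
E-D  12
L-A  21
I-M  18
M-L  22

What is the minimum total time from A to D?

32 min

Running Dijkstra from A:
A: 0
H: 2  (via A)
M: 13  (via H)
E: 20  (via H)
L: 21  (via A)
G: 23  (via H)
B: 24  (via A)
J: 27  (via H)
K: 28  (via L)
I: 31  (via M)
D: 32  (via E)
Shortest route: A–H–E–D = 32 min.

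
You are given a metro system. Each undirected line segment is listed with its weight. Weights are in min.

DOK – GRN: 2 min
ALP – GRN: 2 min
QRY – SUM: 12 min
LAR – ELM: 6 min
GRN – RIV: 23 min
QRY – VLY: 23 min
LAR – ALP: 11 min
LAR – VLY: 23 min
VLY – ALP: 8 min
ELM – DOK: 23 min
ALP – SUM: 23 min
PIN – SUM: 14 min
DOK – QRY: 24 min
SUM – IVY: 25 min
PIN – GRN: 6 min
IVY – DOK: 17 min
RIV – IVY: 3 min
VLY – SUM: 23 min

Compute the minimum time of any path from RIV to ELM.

41 min

Running Dijkstra from RIV:
RIV: 0
IVY: 3  (via RIV)
DOK: 20  (via IVY)
GRN: 22  (via DOK)
ALP: 24  (via GRN)
SUM: 28  (via IVY)
PIN: 28  (via GRN)
VLY: 32  (via ALP)
LAR: 35  (via ALP)
QRY: 40  (via SUM)
ELM: 41  (via LAR)
Shortest route: RIV → IVY → DOK → GRN → ALP → LAR → ELM = 41 min.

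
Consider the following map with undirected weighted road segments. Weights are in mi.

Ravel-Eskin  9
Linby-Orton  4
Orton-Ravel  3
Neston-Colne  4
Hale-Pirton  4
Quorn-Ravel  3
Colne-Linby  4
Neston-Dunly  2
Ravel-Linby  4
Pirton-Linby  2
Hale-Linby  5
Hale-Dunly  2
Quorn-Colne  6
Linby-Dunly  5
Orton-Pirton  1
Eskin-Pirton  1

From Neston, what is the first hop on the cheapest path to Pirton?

Candidate routes:
Neston–Colne–Linby–Pirton: 4+4+2 = 10
Neston–Dunly–Linby–Pirton: 2+5+2 = 9
Neston–Dunly–Hale–Pirton: 2+2+4 = 8
Cheapest is Neston–Dunly–Hale–Pirton at 8 mi.
So from Neston the first move is to Dunly.

Dunly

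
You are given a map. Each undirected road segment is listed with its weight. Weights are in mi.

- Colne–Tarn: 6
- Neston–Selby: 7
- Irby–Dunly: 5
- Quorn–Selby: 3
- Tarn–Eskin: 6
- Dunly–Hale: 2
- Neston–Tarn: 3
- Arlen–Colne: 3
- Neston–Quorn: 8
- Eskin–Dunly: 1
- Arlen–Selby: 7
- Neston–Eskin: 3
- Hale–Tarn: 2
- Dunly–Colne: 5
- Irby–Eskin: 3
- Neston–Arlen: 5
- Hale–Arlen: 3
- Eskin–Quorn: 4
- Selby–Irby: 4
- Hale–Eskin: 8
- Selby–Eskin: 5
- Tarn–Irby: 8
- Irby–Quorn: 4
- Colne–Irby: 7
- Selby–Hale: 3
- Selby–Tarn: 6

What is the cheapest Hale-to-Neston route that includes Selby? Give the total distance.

10 mi

Best Hale to Selby: Hale → Selby costing 3
Best Selby to Neston: Selby → Neston costing 7
Total via Selby: 3 + 7 = 10 mi.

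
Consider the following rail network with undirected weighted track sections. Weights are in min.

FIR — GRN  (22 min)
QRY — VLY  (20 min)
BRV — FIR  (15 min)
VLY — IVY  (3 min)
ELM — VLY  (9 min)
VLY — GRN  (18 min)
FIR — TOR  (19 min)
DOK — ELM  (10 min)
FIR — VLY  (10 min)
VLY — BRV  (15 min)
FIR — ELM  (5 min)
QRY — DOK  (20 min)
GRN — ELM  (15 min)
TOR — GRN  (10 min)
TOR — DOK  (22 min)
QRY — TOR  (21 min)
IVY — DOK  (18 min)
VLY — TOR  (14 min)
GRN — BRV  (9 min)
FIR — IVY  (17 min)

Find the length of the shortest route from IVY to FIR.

13 min

Compare a few routes:
IVY → FIR: 17 = 17
IVY → VLY → FIR: 3+10 = 13
IVY → VLY → ELM → FIR: 3+9+5 = 17
The minimum is 13 min via IVY → VLY → FIR.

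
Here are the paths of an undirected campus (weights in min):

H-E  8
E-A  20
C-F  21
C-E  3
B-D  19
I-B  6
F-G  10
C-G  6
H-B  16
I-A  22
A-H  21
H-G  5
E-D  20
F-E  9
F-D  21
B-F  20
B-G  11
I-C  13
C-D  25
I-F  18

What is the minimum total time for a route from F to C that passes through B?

37 min

Shortest F→B: F–B = 20
Shortest B→C: B–G–C = 17
Total via B: 20 + 17 = 37 min.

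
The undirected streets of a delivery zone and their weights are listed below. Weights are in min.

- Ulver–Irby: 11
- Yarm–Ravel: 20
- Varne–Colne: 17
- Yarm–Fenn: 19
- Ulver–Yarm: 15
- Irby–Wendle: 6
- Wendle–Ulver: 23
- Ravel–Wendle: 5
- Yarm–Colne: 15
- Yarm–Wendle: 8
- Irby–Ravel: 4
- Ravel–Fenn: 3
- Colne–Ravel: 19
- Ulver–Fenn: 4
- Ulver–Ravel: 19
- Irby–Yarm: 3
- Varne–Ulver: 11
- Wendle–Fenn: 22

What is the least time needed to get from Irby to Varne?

Compare a few routes:
Irby–Yarm–Ulver–Varne: 3+15+11 = 29
Irby–Ulver–Varne: 11+11 = 22
The minimum is 22 min via Irby–Ulver–Varne.

22 min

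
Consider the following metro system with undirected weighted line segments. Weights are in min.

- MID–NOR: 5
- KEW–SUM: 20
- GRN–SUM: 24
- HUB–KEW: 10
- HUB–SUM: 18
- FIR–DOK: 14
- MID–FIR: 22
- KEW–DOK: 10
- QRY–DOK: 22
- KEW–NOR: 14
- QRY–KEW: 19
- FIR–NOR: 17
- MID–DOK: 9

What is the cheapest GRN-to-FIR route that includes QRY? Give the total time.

Shortest GRN→QRY: GRN → SUM → KEW → QRY = 63
Best QRY to FIR: QRY → DOK → FIR costing 36
Total via QRY: 63 + 36 = 99 min.

99 min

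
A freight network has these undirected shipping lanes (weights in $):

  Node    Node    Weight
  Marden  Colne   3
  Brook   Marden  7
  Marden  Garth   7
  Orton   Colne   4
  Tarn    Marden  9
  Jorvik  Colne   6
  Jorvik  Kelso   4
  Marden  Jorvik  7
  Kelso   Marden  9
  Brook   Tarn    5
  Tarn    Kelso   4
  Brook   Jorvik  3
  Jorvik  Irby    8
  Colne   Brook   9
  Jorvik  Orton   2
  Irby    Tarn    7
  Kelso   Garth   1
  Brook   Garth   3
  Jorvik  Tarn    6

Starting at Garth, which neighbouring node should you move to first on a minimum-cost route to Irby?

Compare a few routes:
Garth - Kelso - Tarn - Irby: 1+4+7 = 12
Garth - Kelso - Jorvik - Irby: 1+4+8 = 13
The minimum is $12 via Garth - Kelso - Tarn - Irby.
So from Garth the first move is to Kelso.

Kelso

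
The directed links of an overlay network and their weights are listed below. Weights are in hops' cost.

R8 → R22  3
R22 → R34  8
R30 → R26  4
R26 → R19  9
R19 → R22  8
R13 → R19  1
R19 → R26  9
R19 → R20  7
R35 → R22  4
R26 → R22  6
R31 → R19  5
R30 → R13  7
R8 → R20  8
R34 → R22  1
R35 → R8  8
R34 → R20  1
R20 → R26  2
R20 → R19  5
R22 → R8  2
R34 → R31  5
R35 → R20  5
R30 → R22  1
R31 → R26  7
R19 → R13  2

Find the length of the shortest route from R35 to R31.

17 hops' cost

Enumerating some paths:
R35 - R20 - R26 - R22 - R34 - R31: 5+2+6+8+5 = 26
R35 - R8 - R22 - R34 - R31: 8+3+8+5 = 24
R35 - R22 - R34 - R31: 4+8+5 = 17
Cheapest is R35 - R22 - R34 - R31 at 17 hops' cost.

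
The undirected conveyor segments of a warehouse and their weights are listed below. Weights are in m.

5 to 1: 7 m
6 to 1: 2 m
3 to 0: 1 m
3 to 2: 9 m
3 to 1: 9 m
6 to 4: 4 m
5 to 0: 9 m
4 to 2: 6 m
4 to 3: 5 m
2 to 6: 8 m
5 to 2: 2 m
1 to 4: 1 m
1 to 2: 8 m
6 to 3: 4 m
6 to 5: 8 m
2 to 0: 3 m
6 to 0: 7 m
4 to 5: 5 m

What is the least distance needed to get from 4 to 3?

5 m

Running Dijkstra from 4:
4: 0
1: 1  (via 4)
6: 3  (via 1)
3: 5  (via 4)
Shortest route: 4–3 = 5 m.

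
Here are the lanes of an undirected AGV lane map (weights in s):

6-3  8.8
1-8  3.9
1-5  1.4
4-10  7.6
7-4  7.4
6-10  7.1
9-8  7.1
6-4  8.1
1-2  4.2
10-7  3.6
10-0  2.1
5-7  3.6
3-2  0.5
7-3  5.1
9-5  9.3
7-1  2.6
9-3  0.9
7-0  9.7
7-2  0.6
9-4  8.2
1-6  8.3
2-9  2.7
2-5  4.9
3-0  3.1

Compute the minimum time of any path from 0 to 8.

10.7 s

Settle nodes by increasing distance from 0:
0: 0
10: 2.1  (via 0)
3: 3.1  (via 0)
2: 3.6  (via 3)
9: 4  (via 3)
7: 4.2  (via 2)
1: 6.8  (via 7)
5: 7.8  (via 7)
6: 9.2  (via 10)
4: 9.7  (via 10)
8: 10.7  (via 1)
Shortest route: 0–3–2–7–1–8 = 10.7 s.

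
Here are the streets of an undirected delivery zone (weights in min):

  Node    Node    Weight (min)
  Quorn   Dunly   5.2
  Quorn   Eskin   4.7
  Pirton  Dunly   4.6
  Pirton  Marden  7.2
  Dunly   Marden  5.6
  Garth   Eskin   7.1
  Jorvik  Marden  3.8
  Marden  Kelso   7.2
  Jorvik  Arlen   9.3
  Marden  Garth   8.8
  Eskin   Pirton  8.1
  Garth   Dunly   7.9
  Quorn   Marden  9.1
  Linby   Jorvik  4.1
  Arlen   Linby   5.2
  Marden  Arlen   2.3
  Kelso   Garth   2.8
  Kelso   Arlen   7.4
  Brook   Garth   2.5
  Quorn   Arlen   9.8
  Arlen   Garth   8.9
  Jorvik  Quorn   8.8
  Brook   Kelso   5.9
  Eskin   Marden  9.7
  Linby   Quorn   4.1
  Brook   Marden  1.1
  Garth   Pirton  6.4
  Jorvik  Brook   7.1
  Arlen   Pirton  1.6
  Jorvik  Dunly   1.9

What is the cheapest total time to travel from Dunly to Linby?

Compare a few routes:
Dunly–Jorvik–Linby: 1.9+4.1 = 6
Dunly–Pirton–Arlen–Linby: 4.6+1.6+5.2 = 11.4
Dunly–Marden–Arlen–Linby: 5.6+2.3+5.2 = 13.1
Dunly–Quorn–Linby: 5.2+4.1 = 9.3
Cheapest is Dunly–Jorvik–Linby at 6 min.

6 min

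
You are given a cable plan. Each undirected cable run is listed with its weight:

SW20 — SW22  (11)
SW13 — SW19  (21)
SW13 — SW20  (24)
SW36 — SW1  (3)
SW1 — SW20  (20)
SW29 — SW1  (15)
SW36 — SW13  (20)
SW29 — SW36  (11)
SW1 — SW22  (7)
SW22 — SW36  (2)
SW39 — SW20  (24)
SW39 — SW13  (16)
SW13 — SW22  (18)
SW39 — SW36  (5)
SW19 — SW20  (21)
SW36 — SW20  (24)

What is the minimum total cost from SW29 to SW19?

45

Running Dijkstra from SW29:
SW29: 0
SW36: 11  (via SW29)
SW22: 13  (via SW36)
SW1: 14  (via SW36)
SW39: 16  (via SW36)
SW20: 24  (via SW22)
SW13: 31  (via SW36)
SW19: 45  (via SW20)
Shortest route: SW29–SW36–SW22–SW20–SW19 = 45.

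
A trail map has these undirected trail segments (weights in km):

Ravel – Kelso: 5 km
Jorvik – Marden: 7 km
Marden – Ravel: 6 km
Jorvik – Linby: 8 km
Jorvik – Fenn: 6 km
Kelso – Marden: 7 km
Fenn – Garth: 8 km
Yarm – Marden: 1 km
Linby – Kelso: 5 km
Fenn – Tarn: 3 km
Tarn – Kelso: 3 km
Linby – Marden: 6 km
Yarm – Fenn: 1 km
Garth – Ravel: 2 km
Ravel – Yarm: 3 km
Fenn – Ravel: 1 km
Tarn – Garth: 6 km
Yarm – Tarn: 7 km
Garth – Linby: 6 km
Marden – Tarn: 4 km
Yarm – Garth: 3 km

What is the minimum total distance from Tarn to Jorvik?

Settle nodes by increasing distance from Tarn:
Tarn: 0
Kelso: 3  (via Tarn)
Fenn: 3  (via Tarn)
Yarm: 4  (via Fenn)
Ravel: 4  (via Fenn)
Marden: 4  (via Tarn)
Garth: 6  (via Tarn)
Linby: 8  (via Kelso)
Jorvik: 9  (via Fenn)
Shortest route: Tarn → Fenn → Jorvik = 9 km.

9 km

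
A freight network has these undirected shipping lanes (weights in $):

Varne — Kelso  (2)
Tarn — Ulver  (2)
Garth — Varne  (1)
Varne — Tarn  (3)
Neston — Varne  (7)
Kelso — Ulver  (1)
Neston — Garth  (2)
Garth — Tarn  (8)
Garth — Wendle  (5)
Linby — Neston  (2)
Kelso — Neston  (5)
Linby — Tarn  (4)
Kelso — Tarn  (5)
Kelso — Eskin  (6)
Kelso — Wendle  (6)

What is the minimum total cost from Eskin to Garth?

$9

Settle nodes by increasing distance from Eskin:
Eskin: 0
Kelso: 6  (via Eskin)
Ulver: 7  (via Kelso)
Varne: 8  (via Kelso)
Tarn: 9  (via Ulver)
Garth: 9  (via Varne)
Shortest route: Eskin–Kelso–Varne–Garth = $9.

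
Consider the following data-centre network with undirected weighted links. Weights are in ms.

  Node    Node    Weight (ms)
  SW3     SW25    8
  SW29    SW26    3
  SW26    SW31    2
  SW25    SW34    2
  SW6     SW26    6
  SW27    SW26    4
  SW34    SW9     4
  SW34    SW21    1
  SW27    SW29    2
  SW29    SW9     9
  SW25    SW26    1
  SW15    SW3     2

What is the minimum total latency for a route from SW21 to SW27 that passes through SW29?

Shortest SW21→SW29: SW21 → SW34 → SW25 → SW26 → SW29 = 7
Best SW29 to SW27: SW29 → SW27 costing 2
Total via SW29: 7 + 2 = 9 ms.

9 ms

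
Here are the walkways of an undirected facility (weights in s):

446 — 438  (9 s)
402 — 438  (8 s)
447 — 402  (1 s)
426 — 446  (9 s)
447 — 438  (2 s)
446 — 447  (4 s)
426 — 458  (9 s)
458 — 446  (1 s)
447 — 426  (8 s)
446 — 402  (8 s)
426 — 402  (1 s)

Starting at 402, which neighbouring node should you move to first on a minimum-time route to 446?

447

Compare a few routes:
402 → 447 → 446: 1+4 = 5
402 → 446: 8 = 8
402 → 426 → 446: 1+9 = 10
Cheapest is 402 → 447 → 446 at 5 s.
So from 402 the first move is to 447.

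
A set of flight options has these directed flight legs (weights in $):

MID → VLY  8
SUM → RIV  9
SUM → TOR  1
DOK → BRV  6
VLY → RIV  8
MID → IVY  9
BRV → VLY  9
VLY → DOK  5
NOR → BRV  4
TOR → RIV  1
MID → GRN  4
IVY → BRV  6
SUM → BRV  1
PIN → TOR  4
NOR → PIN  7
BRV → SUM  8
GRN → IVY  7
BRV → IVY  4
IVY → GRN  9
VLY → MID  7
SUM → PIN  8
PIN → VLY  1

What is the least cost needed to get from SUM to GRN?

$14

Candidate routes:
SUM → BRV → VLY → MID → GRN: 1+9+7+4 = 21
SUM → BRV → IVY → GRN: 1+4+9 = 14
SUM → PIN → VLY → DOK → BRV → IVY → GRN: 8+1+5+6+4+9 = 33
SUM → PIN → VLY → MID → GRN: 8+1+7+4 = 20
Cheapest is SUM → BRV → IVY → GRN at $14.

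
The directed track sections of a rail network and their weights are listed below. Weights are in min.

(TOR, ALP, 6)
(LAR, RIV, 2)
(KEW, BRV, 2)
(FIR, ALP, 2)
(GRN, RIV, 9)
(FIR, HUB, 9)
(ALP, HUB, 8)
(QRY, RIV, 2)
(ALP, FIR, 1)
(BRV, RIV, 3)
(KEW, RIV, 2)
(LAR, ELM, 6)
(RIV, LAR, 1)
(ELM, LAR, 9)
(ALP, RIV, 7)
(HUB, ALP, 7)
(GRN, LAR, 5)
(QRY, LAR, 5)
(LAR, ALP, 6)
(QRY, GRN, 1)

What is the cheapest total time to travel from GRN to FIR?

Settle nodes by increasing distance from GRN:
GRN: 0
LAR: 5  (via GRN)
RIV: 7  (via LAR)
ELM: 11  (via LAR)
ALP: 11  (via LAR)
FIR: 12  (via ALP)
Shortest route: GRN–LAR–ALP–FIR = 12 min.

12 min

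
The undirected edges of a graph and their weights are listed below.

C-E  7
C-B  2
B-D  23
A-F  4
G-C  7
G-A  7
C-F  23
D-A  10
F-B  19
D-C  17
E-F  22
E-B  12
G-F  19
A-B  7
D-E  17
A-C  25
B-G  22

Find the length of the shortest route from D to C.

17

Candidate routes:
D - C: 17 = 17
D - E - C: 17+7 = 24
D - A - G - C: 10+7+7 = 24
D - A - B - C: 10+7+2 = 19
Cheapest is D - C at 17.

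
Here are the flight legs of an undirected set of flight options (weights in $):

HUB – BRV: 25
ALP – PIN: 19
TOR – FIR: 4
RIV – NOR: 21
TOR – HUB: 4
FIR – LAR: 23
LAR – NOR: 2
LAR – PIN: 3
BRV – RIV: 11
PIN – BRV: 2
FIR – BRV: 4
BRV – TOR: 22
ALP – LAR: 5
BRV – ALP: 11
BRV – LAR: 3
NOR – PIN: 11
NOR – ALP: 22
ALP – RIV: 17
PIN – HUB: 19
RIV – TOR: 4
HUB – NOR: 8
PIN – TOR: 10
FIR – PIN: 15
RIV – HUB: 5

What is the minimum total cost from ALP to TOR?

Compare a few routes:
ALP–LAR–PIN–TOR: 5+3+10 = 18
ALP–LAR–BRV–FIR–TOR: 5+3+4+4 = 16
ALP–LAR–PIN–BRV–FIR–TOR: 5+3+2+4+4 = 18
Cheapest is ALP–LAR–BRV–FIR–TOR at $16.

$16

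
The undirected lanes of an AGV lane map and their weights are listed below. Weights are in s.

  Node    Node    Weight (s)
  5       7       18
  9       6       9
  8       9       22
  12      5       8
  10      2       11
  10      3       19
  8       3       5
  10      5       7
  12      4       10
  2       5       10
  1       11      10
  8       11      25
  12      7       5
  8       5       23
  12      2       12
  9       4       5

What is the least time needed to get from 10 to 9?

Enumerating some paths:
10 → 2 → 12 → 4 → 9: 11+12+10+5 = 38
10 → 5 → 12 → 4 → 9: 7+8+10+5 = 30
The minimum is 30 s via 10 → 5 → 12 → 4 → 9.

30 s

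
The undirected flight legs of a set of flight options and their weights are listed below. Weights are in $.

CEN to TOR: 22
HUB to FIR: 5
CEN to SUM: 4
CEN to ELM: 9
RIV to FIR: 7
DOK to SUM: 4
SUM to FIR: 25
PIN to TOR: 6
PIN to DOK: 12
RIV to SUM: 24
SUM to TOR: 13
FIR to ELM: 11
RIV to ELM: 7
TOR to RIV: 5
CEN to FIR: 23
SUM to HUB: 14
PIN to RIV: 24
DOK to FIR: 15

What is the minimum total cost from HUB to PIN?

Compare a few routes:
HUB - SUM - DOK - PIN: 14+4+12 = 30
HUB - FIR - RIV - TOR - PIN: 5+7+5+6 = 23
HUB - SUM - TOR - PIN: 14+13+6 = 33
HUB - FIR - DOK - PIN: 5+15+12 = 32
Cheapest is HUB - FIR - RIV - TOR - PIN at $23.

$23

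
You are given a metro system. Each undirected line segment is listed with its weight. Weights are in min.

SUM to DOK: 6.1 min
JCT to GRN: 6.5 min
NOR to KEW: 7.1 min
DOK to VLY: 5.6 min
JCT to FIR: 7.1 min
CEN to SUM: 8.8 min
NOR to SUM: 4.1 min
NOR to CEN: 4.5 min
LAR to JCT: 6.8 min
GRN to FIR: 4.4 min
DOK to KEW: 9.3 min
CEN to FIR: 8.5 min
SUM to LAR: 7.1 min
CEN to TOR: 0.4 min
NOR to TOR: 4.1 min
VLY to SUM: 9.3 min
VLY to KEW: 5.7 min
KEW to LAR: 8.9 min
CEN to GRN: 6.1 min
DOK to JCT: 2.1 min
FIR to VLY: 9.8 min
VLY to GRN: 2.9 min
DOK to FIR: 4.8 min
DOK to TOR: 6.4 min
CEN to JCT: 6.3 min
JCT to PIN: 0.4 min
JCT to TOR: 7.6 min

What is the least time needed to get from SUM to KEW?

Running Dijkstra from SUM:
SUM: 0
NOR: 4.1  (via SUM)
DOK: 6.1  (via SUM)
LAR: 7.1  (via SUM)
TOR: 8.2  (via NOR)
JCT: 8.2  (via DOK)
PIN: 8.6  (via JCT)
CEN: 8.6  (via NOR)
VLY: 9.3  (via SUM)
FIR: 10.9  (via DOK)
KEW: 11.2  (via NOR)
Shortest route: SUM–NOR–KEW = 11.2 min.

11.2 min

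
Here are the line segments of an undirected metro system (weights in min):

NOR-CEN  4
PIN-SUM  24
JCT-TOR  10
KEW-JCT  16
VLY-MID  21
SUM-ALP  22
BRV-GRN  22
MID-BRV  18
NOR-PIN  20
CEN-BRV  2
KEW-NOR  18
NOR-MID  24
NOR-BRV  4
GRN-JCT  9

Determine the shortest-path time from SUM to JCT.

Compare a few routes:
SUM → PIN → NOR → BRV → GRN → JCT: 24+20+4+22+9 = 79
SUM → PIN → NOR → KEW → JCT: 24+20+18+16 = 78
The minimum is 78 min via SUM → PIN → NOR → KEW → JCT.

78 min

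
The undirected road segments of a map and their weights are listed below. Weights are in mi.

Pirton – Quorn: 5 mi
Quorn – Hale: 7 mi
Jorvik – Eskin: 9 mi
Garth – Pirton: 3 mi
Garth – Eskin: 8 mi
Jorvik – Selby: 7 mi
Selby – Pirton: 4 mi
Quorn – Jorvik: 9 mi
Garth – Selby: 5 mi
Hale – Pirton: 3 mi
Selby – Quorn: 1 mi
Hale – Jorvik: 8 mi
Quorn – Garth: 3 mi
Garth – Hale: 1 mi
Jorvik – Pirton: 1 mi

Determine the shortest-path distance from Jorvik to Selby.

5 mi

Candidate routes:
Jorvik–Selby: 7 = 7
Jorvik–Pirton–Quorn–Selby: 1+5+1 = 7
Jorvik–Pirton–Selby: 1+4 = 5
Jorvik–Pirton–Garth–Quorn–Selby: 1+3+3+1 = 8
The minimum is 5 mi via Jorvik–Pirton–Selby.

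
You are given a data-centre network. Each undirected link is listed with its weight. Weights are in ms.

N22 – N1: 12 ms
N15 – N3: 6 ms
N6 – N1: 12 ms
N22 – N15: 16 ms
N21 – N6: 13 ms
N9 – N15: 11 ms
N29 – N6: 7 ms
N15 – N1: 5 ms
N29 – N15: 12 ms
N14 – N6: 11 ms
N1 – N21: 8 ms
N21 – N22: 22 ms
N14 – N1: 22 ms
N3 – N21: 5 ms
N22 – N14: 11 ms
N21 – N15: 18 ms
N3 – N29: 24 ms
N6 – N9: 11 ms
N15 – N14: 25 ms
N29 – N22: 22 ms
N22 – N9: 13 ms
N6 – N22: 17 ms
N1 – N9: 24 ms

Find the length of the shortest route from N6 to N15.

Compare a few routes:
N6 - N9 - N15: 11+11 = 22
N6 - N1 - N15: 12+5 = 17
N6 - N29 - N15: 7+12 = 19
The minimum is 17 ms via N6 - N1 - N15.

17 ms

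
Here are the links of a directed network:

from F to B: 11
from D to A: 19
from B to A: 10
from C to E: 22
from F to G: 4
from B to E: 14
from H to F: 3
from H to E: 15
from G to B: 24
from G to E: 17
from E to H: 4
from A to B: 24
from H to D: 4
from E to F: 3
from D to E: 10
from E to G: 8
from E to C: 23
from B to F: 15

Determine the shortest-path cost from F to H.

25

Compare a few routes:
F - B - E - H: 11+14+4 = 29
F - G - E - H: 4+17+4 = 25
The minimum is 25 via F - G - E - H.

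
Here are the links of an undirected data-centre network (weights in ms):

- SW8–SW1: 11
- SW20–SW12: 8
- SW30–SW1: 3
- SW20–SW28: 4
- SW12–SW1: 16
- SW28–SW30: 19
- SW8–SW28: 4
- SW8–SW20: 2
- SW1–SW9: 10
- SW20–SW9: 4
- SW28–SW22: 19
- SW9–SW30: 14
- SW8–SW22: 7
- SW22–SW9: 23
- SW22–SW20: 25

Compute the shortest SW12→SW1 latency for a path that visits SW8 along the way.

21 ms

Best SW12 to SW8: SW12 → SW20 → SW8 costing 10
Shortest SW8→SW1: SW8 → SW1 = 11
Total via SW8: 10 + 11 = 21 ms.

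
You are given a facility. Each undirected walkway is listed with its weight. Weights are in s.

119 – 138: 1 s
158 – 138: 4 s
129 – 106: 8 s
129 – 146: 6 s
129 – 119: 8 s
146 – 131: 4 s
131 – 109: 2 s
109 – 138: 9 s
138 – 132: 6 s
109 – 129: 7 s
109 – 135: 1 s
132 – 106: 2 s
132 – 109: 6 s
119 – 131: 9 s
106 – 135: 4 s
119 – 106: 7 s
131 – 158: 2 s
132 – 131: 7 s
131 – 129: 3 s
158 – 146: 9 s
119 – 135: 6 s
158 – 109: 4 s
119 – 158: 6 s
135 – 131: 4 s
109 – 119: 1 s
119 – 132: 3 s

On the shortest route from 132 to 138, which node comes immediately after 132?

119

Candidate routes:
132 - 119 - 138: 3+1 = 4
132 - 138: 6 = 6
The minimum is 4 s via 132 - 119 - 138.
So from 132 the first move is to 119.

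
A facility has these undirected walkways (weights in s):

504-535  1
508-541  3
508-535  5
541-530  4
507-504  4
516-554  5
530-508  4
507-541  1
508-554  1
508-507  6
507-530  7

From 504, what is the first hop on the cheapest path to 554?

535

Compare a few routes:
504 → 507 → 541 → 508 → 554: 4+1+3+1 = 9
504 → 535 → 508 → 554: 1+5+1 = 7
504 → 507 → 508 → 554: 4+6+1 = 11
The minimum is 7 s via 504 → 535 → 508 → 554.
So from 504 the first move is to 535.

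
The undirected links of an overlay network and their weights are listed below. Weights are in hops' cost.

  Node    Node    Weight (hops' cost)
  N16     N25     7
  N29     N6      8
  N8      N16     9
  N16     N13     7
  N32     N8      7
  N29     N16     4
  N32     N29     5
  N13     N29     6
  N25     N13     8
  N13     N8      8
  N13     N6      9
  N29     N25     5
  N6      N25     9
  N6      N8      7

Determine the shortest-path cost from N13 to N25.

8 hops' cost

Enumerating some paths:
N13–N16–N25: 7+7 = 14
N13–N29–N25: 6+5 = 11
N13–N25: 8 = 8
Cheapest is N13–N25 at 8 hops' cost.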